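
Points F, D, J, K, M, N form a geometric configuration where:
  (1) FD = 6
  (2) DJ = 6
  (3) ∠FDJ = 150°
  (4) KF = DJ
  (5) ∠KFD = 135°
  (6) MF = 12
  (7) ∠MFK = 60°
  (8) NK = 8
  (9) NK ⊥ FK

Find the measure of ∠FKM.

From the given relations: KF = DJ = 6.
Step 1: By the law of cosines on triangle KFM: KM² = 6² + 12² − 2·6·12·cos(60°) = 108, so KM = 6·√3.
Step 2: By the inverse law of cosines on triangle FKM: cos(∠FKM) = (6² + (6·√3)² − 12²) / (2·6·6·√3) = 0/124.71 = 0, so ∠FKM = 90°.

Therefore, the measure of angle ∠FKM = 90°.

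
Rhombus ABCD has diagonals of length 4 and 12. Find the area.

Area = (4 * 12) / 2 = 48 / 2 = 24

24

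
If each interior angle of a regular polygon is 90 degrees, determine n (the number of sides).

Exterior angle = 180 - 90 = 90. n = 360 / 90 = 4.

4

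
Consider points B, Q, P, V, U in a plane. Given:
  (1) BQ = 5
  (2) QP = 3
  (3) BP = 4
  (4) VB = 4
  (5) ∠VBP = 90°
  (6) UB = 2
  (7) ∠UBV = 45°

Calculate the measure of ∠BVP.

Step 1: By the law of cosines on triangle VBP: VP² = 4² + 4² − 2·4·4·cos(90°) = 32, so VP = 4·√2.
Step 2: By the inverse law of cosines on triangle BVP: cos(∠BVP) = (4² + (4·√2)² − 4²) / (2·4·4·√2) = 32/45.25 = 0.7071, so ∠BVP = 45°.

Therefore, the measure of angle ∠BVP = 45°.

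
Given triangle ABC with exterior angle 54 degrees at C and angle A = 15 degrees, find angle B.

The exterior angle theorem states that an exterior angle equals the sum of the two non-adjacent interior angles.
So 54 = 15 + angle B, which gives angle B = 54 - 15 = 39 degrees.

39 degrees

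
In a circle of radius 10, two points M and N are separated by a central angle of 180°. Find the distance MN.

Drop a perpendicular from the center to the chord, bisecting both the chord and the central angle.
Each half-chord = r sin(θ/2) = 10 sin(90°).
The full chord = 2 × 10 × sin(90°) = 20.

20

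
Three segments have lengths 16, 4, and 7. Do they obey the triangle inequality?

Check the triangle inequality: 4 + 7 = 11 ≤ 16.
Since the sum of two sides does not exceed the third, no triangle can be formed.

No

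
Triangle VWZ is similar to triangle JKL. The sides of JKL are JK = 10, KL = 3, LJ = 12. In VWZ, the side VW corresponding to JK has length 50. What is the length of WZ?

Since the triangles are similar, the ratio of corresponding sides is constant.
Scale factor k = VW / JK = 50 / 10 = 5
WZ = k * KL = 5 * 3 = 15

15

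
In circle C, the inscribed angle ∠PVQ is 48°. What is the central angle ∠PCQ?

The inscribed angle theorem states that a central angle is always twice any inscribed angle that subtends the same arc.
Since the inscribed angle is 48°, the central angle = 2 × 48° = 96°.

96°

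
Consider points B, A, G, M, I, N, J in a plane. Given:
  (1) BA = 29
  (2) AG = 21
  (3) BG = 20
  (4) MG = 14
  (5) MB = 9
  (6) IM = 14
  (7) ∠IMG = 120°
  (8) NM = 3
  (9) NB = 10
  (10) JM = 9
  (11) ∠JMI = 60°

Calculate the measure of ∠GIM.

Step 1: By the law of cosines on triangle IMG: IG² = 14² + 14² − 2·14·14·cos(120°) = 588, so IG = 14·√3.
Step 2: By the inverse law of cosines on triangle GIM: cos(∠GIM) = ((14·√3)² + 14² − 14²) / (2·14·√3·14) = 588/678.96 = 0.866, so ∠GIM = 30°.

Therefore, the measure of angle ∠GIM = 30°.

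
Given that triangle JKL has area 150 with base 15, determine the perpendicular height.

height = 2 * 150 / 15 = 20

20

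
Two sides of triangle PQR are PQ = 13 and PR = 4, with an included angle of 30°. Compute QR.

Law of cosines: QR^2 = 13^2 + 4^2 - 2(13)(4)cos(30°) = 185 - 52*sqrt(3), so QR = sqrt(185 - 52*sqrt(3)).

sqrt(185 - 52*sqrt(3))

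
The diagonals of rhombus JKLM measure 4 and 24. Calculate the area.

The diagonals of a rhombus divide it into four right triangles.
Each triangle has legs 4/ 2 = 2 and 24/2 = 12, so each has area (1/2)*2*12 = 12.
Four such triangles give total area = (d1 * d2) / 2 = 48.

48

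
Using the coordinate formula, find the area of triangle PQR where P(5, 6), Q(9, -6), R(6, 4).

Shoelace: Area = (1/2)|5(-6-4) + 9(4-6) + 6(6--6)| = (1/2)(4) = 2

2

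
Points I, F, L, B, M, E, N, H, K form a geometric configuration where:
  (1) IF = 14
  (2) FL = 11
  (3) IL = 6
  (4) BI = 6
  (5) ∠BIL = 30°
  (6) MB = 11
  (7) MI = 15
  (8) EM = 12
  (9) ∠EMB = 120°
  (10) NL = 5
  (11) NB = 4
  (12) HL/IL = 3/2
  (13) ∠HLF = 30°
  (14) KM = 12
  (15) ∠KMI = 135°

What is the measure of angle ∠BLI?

Step 1: By the law of cosines on triangle LIB: LB² = 6² + 6² − 2·6·6·cos(30°) = 9.65, so LB ≈ 3.11.
Step 2: By the inverse law of cosines on triangle BLI: cos(∠BLI) = (3.11² + 6² − 6²) / (2·3.11·6) = 9.65/37.27 = 0.2588, so ∠BLI = 75°.

Therefore, the measure of angle ∠BLI = 75°.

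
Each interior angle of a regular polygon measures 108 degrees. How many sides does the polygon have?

Each interior angle of a regular n-gon is (n - 2) * 180 / n.
Setting this equal to 108:
(n - 2) * 180 / n = 108
Each exterior angle = 180 - 108 = 72 degrees.
Since exterior angles sum to 360: n = 360 / 72 = 5.

5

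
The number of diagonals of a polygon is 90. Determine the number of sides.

Using d = n(n - 3)/2, we solve 90 = n(n - 3)/2.
So n(n - 3) = 180.
Testing n = 15: 15 * 12 = 180 = 180. Correct.
The polygon has 15 sides.

15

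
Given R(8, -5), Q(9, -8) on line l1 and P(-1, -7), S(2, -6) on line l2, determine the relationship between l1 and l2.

Slope of line 1: m1 = (-8 - -5)/(9 - 8) = -3/1 = -3
Slope of line 2: m2 = (-6 - -7)/(2 - -1) = 1/3 = 1/3
m1 * m2 = -1, so perpendicular.

Perpendicular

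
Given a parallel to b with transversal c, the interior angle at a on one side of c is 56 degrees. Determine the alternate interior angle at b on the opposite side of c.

Alternate interior angles formed by parallel lines and a transversal are equal.
The given angle is 56 degrees.
The alternate interior angle = 56 degrees.

56 degrees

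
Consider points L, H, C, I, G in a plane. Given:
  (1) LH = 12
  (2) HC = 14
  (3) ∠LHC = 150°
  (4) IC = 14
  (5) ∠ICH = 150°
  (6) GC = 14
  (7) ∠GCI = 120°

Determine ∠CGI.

Step 1: By the law of cosines on triangle GCI: GI² = 14² + 14² − 2·14·14·cos(120°) = 588, so GI = 14·√3.
Step 2: By the inverse law of cosines on triangle CGI: cos(∠CGI) = (14² + (14·√3)² − 14²) / (2·14·14·√3) = 588/678.96 = 0.866, so ∠CGI = 30°.

Therefore, the measure of angle ∠CGI = 30°.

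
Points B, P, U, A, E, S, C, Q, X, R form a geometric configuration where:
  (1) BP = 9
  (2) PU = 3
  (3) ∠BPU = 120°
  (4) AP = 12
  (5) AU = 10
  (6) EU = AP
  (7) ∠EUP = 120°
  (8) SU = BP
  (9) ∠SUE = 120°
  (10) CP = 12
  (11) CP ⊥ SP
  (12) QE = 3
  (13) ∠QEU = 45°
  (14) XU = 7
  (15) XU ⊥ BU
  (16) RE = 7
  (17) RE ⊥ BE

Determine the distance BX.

Step 1: By the law of cosines on triangle UPB: UB² = 3² + 9² − 2·3·9·cos(120°) = 117, so UB = 3·√13.
Step 2: By the law of cosines on triangle BUX: BX² = (3·√13)² + 7² − 2·3·√13·7·cos(90°) = 166, so BX = √166.

Therefore, the length of BX = √166.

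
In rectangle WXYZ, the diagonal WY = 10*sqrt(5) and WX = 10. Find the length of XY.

The diagonal of a rectangle forms a right triangle with the two sides.
Rearranging the Pythagorean theorem: missing side = sqrt(d^2 - known^2).
= sqrt(500 - 100) = sqrt(400) = 20.

20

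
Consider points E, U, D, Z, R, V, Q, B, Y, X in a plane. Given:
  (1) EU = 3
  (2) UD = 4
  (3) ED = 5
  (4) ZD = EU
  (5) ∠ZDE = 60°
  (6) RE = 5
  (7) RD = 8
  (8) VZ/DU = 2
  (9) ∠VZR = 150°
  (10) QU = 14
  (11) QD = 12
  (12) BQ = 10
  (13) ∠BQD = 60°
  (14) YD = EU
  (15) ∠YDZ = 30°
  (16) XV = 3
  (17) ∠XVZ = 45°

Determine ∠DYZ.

From the given relations: YD = EU = 3; ZD = EU = 3.
Step 1: By the law of cosines on triangle YDZ: YZ² = 3² + 3² − 2·3·3·cos(30°) = 2.41, so YZ ≈ 1.55.
Step 2: By the inverse law of cosines on triangle DYZ: cos(∠DYZ) = (3² + 1.55² − 3²) / (2·3·1.55) = 2.41/9.32 = 0.2588, so ∠DYZ = 75°.

Therefore, the measure of angle ∠DYZ = 75°.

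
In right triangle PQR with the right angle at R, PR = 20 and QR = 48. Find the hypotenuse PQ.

PQ = sqrt(20^2 + 48^2) = sqrt(2704) = 52

52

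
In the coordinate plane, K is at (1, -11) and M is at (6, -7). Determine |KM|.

d = sqrt((5)^2 + (4)^2) = sqrt(41)

sqrt(41)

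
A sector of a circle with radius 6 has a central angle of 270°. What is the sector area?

The full circle has area πr² = π(6)² = 36*pi.
The sector covers 270° out of 360°, a fraction of 3/4.
Sector area = 36*pi × 3/4 = 27*pi.

27*pi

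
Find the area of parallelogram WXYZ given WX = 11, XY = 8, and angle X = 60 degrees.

Area = 11 * 8 * sin(60°) = 88 * sqrt(3)/2 = 44*sqrt(3)

44*sqrt(3)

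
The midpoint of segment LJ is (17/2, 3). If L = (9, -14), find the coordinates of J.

Using the midpoint formula: M = ((x1 + x2)/2, (y1 + y2)/2)
We know M = (17/2, 3) and L = (9, -14)
For x: 17/2 = (9 + x2)/2, so x2 = 2*17/2 - 9 = 8
For y: 3 = (-14 + y2)/2, so y2 = 2*3 - -14 = 20
J = (8, 20)

(8, 20)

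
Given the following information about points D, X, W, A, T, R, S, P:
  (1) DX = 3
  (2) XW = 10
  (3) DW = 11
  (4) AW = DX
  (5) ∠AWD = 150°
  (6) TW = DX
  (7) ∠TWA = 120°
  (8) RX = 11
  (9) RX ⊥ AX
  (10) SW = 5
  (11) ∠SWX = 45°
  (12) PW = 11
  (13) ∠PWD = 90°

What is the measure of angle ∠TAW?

From the given relations: AW = DX = 3; TW = DX = 3.
Step 1: By the law of cosines on triangle AWT: AT² = 3² + 3² − 2·3·3·cos(120°) = 27, so AT = 3·√3.
Step 2: By the inverse law of cosines on triangle TAW: cos(∠TAW) = ((3·√3)² + 3² − 3²) / (2·3·√3·3) = 27/31.18 = 0.866, so ∠TAW = 30°.

Therefore, the measure of angle ∠TAW = 30°.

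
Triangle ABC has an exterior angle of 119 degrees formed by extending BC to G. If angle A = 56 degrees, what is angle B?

The exterior angle theorem states that an exterior angle equals the sum of the two non-adjacent interior angles.
So 119 = 56 + angle B, which gives angle B = 119 - 56 = 63 degrees.

63 degrees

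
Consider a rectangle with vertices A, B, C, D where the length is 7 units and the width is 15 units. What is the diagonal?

A rectangle's diagonal splits it into two right triangles, with the diagonal as the hypotenuse.
By the Pythagorean theorem, d^2 = 7^2 + 15^2 = 274.
Therefore d = sqrt(274).

sqrt(274)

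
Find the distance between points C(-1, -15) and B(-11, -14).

d = sqrt((-10)^2 + (1)^2) = sqrt(101)

sqrt(101)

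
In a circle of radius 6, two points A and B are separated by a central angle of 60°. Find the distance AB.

Chord length = 2r sin(θ/2)
= 2 × 6 × sin(60°/2)
= 2 × 6 × sin(30°)
= 6

6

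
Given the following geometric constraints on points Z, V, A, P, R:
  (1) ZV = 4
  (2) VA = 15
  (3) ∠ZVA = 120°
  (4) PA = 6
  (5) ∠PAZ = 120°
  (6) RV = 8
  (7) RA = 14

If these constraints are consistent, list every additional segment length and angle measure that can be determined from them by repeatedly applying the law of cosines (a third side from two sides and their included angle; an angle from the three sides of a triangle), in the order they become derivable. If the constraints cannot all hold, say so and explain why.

The constraints are consistent. Derivable facts, in order:
After 1 step:
- ZA ≈ 17.35
- ∠ARV = 81.01°
- ∠AVR = 67.2°
- ∠RAV = 31.79°
After 2 steps:
- ZP ≈ 21
- ∠AZV = 48.48°
- ∠VAZ = 11.52°
After 3 steps:
- ∠APZ = 45.68°
- ∠AZP = 14.32°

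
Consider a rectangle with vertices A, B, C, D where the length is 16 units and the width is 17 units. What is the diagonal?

d = sqrt(16^2 + 17^2) = sqrt(545)

sqrt(545)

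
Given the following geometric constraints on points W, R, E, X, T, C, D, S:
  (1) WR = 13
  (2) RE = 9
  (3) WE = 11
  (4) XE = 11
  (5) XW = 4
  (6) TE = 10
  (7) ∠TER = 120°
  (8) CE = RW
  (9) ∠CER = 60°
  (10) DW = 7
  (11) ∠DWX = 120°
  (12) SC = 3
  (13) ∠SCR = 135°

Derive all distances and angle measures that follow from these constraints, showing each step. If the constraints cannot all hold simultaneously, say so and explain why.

The constraints are consistent.

From the given relations:
  CE = RW = 13

Step 1: From RE = 9, ET = 10, and ∠RET = 120°, by the law of cosines:
  RT² = RE² + ET² - 2·RE·ET·cos(120°) = 81 + 100 + 90 = 271
  RT ≈ 16.46

Step 2: From RE = 9, EC = 13, and ∠REC = 60°, by the law of cosines:
  RC² = RE² + EC² - 2·RE·EC·cos(60°) = 81 + 169 - 117 = 133
  RC = √133

Step 3: From XW = 4, WD = 7, and ∠XWD = 120°, by the law of cosines:
  XD² = XW² + WD² - 2·XW·WD·cos(120°) = 16 + 49 + 28 = 93
  XD = √93

Step 4: From WE = 11, WR = 13, ER = 9, by the inverse law of cosines:
  cos(∠EWR) = (WE² + WR² - ER²) / (2·WE·WR)
  ∠EWR = 43.05°

Step 5: From WE = 11, WX = 4, EX = 11, by the inverse law of cosines:
  cos(∠EWX) = (WE² + WX² - EX²) / (2·WE·WX)
  ∠EWX = 79.52°

Step 6: From RE = 9, RW = 13, EW = 11, by the inverse law of cosines:
  cos(∠ERW) = (RE² + RW² - EW²) / (2·RE·RW)
  ∠ERW = 56.54°

Step 7: From ER = 9, EW = 11, RW = 13, by the inverse law of cosines:
  cos(∠REW) = (ER² + EW² - RW²) / (2·ER·EW)
  ∠REW = 80.41°

Step 8: From EW = 11, EX = 11, WX = 4, by the inverse law of cosines:
  cos(∠WEX) = (EW² + EX² - WX²) / (2·EW·EX)
  ∠WEX = 20.95°

Step 9: From XE = 11, XW = 4, EW = 11, by the inverse law of cosines:
  cos(∠EXW) = (XE² + XW² - EW²) / (2·XE·XW)
  ∠EXW = 79.52°

Step 10: From RC = √133, CS = 3, and ∠RCS = 135°, by the law of cosines:
  RS² = RC² + CS² - 2·RC·CS·cos(135°) = 133 + 9 + 48.93 = 190.9
  RS ≈ 13.82

Step 11: From RC = √133, RE = 9, CE = 13, by the inverse law of cosines:
  cos(∠CRE) = (RC² + RE² - CE²) / (2·RC·RE)
  ∠CRE = 77.48°

Step 12: From RE = 9, RT = 16.46, ET = 10, by the inverse law of cosines:
  cos(∠ERT) = (RE² + RT² - ET²) / (2·RE·RT)
  ∠ERT = 31.74°

Step 13: From XD = √93, XW = 4, DW = 7, by the inverse law of cosines:
  cos(∠DXW) = (XD² + XW² - DW²) / (2·XD·XW)
  ∠DXW = 38.95°

Step 14: From TE = 10, TR = 16.46, ER = 9, by the inverse law of cosines:
  cos(∠ETR) = (TE² + TR² - ER²) / (2·TE·TR)
  ∠ETR = 28.26°

Step 15: From CE = 13, CR = √133, ER = 9, by the inverse law of cosines:
  cos(∠ECR) = (CE² + CR² - ER²) / (2·CE·CR)
  ∠ECR = 42.52°

Step 16: From DW = 7, DX = √93, WX = 4, by the inverse law of cosines:
  cos(∠WDX) = (DW² + DX² - WX²) / (2·DW·DX)
  ∠WDX = 21.05°

Step 17: From RC = √133, RS = 13.82, CS = 3, by the inverse law of cosines:
  cos(∠CRS) = (RC² + RS² - CS²) / (2·RC·RS)
  ∠CRS = 8.83°

Step 18: From SC = 3, SR = 13.82, CR = √133, by the inverse law of cosines:
  cos(∠CSR) = (SC² + SR² - CR²) / (2·SC·SR)
  ∠CSR = 36.17°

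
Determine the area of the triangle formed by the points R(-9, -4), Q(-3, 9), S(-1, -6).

Using the Shoelace formula for a triangle:
Area = (1/2)|x0(y1 - y2) + x1(y2 - y0) + x2(y0 - y1)|
Area = (1/2)|-9(9 - -6) + -3(-6 - -4) + -1(-4 - 9)|
Area = (1/2)|-135 + 6 + 13|
Area = (1/2)|-116|
Area = (1/2)(116)
Area = 58

58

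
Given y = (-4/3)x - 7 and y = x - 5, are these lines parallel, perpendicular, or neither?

Slope of line 1: m1 = -4/3
Slope of line 2: m2 = 1
m1 != m2 and m1*m2 = -4/3 != -1. Neither.

Neither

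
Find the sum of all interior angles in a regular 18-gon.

The sum of interior angles of an n-sided polygon is (n - 2) * 180.
For n = 18: (18 - 2) * 180 = 16 * 180 = 2880 degrees.

2880 degrees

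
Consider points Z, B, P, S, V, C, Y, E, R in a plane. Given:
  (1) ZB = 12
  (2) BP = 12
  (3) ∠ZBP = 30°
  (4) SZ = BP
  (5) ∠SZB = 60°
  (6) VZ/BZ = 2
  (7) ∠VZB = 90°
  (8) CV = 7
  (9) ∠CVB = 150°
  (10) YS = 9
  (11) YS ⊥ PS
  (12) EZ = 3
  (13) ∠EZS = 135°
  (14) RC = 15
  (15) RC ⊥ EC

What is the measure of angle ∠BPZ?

Step 1: By the law of cosines on triangle PBZ: PZ² = 12² + 12² − 2·12·12·cos(30°) = 38.58, so PZ ≈ 6.21.
Step 2: By the inverse law of cosines on triangle BPZ: cos(∠BPZ) = (12² + 6.21² − 12²) / (2·12·6.21) = 38.58/149.08 = 0.2588, so ∠BPZ = 75°.

Therefore, the measure of angle ∠BPZ = 75°.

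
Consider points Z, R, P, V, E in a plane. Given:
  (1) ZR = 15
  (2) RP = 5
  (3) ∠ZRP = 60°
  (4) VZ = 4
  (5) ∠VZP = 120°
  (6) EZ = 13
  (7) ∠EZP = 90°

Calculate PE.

Step 1: By the law of cosines on triangle ZRP: ZP² = 15² + 5² − 2·15·5·cos(60°) = 175, so ZP = 5·√7.
Step 2: By the law of cosines on triangle PZE: PE² = (5·√7)² + 13² − 2·5·√7·13·cos(90°) = 344, so PE = 2·√86.

Therefore, the length of PE = 2·√86.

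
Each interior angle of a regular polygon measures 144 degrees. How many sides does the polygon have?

Each interior angle of a regular n-gon is (n - 2) * 180 / n.
Setting this equal to 144:
(n - 2) * 180 / n = 144
Each exterior angle = 180 - 144 = 36 degrees.
Since exterior angles sum to 360: n = 360 / 36 = 10.

10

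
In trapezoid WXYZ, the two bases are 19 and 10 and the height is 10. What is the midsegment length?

The midsegment of a trapezoid = (base1 + base2) / 2
midsegment = (19 + 10) / 2
midsegment = 29 / 2
midsegment = 29/2

29/2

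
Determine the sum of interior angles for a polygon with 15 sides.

The sum of interior angles of an n-sided polygon is (n - 2) * 180.
For n = 15: (15 - 2) * 180 = 13 * 180 = 2340 degrees.

2340 degrees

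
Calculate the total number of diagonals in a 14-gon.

The number of diagonals in an n-gon is n(n - 3)/2.
For n = 14: 14(14 - 3)/2 = 14 × 11 / 2 = 77.

77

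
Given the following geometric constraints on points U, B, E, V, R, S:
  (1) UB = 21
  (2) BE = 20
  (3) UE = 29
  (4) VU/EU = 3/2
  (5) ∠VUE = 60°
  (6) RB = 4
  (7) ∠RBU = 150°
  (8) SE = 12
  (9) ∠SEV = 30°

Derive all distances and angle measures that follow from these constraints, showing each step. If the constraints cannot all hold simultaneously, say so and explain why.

The constraints are consistent.

From the given relations:
  VU = 3/2·EU = 3/2·29 ≈ 43.5

Step 1: From UB = 21, BR = 4, and ∠UBR = 150°, by the law of cosines:
  UR² = UB² + BR² - 2·UB·BR·cos(150°) = 441 + 16 + 145.5 = 602.5
  UR ≈ 24.55

Step 2: From EU = 29, UV = 43.5, and ∠EUV = 60°, by the law of cosines:
  EV² = EU² + UV² - 2·EU·UV·cos(60°) = 841 + 1892 - 1262 = 1472
  EV ≈ 38.36

Step 3: From UB = 21, UE = 29, BE = 20, by the inverse law of cosines:
  cos(∠BUE) = (UB² + UE² - BE²) / (2·UB·UE)
  ∠BUE = 43.6°

Step 4: From BE = 20, BU = 21, EU = 29, by the inverse law of cosines:
  cos(∠EBU) = (BE² + BU² - EU²) / (2·BE·BU)
  ∠EBU = 90°

Step 5: From EB = 20, EU = 29, BU = 21, by the inverse law of cosines:
  cos(∠BEU) = (EB² + EU² - BU²) / (2·EB·EU)
  ∠BEU = 46.4°

Step 6: From VE = 38.36, ES = 12, and ∠VES = 30°, by the law of cosines:
  VS² = VE² + ES² - 2·VE·ES·cos(30°) = 1472 + 144 - 797.4 = 818.4
  VS ≈ 28.61

Step 7: From UB = 21, UR = 24.55, BR = 4, by the inverse law of cosines:
  cos(∠BUR) = (UB² + UR² - BR²) / (2·UB·UR)
  ∠BUR = 4.67°

Step 8: From EU = 29, EV = 38.36, UV = 43.5, by the inverse law of cosines:
  cos(∠UEV) = (EU² + EV² - UV²) / (2·EU·EV)
  ∠UEV = 79.11°

Step 9: From VE = 38.36, VU = 43.5, EU = 29, by the inverse law of cosines:
  cos(∠EVU) = (VE² + VU² - EU²) / (2·VE·VU)
  ∠EVU = 40.89°

Step 10: From RB = 4, RU = 24.55, BU = 21, by the inverse law of cosines:
  cos(∠BRU) = (RB² + RU² - BU²) / (2·RB·RU)
  ∠BRU = 25.33°

Step 11: From VE = 38.36, VS = 28.61, ES = 12, by the inverse law of cosines:
  cos(∠EVS) = (VE² + VS² - ES²) / (2·VE·VS)
  ∠EVS = 12.11°

Step 12: From SE = 12, SV = 28.61, EV = 38.36, by the inverse law of cosines:
  cos(∠ESV) = (SE² + SV² - EV²) / (2·SE·SV)
  ∠ESV = 137.89°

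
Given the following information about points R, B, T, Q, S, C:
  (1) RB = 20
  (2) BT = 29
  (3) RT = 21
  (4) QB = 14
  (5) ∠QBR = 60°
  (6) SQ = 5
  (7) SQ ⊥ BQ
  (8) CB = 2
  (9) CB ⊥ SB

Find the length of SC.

Step 1: By the law of cosines on triangle BQS: BS² = 14² + 5² − 2·14·5·cos(90°) = 221, so BS ≈ 14.87.
Step 2: By the law of cosines on triangle SBC: SC² = 14.87² + 2² − 2·14.87·2·cos(90°) = 225, so SC = 15.

Therefore, the length of SC = 15.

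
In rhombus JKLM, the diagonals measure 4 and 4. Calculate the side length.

The diagonals of a rhombus bisect each other at right angles.
Half-diagonals: 4/2 = 2 and 4/2 = 2
side = sqrt(2^2 + 2^2)
side = sqrt(4 + 4)
side = sqrt(8) = 2*sqrt(2)

2*sqrt(2)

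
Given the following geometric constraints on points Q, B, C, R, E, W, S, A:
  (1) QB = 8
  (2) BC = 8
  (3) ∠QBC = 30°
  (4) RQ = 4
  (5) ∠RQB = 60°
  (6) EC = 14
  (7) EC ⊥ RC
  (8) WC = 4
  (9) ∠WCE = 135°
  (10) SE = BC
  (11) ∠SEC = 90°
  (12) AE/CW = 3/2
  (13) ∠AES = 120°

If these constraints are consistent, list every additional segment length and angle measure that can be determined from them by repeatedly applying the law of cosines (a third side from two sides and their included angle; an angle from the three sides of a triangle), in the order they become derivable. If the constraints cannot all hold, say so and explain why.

The constraints are consistent. Derivable facts, in order:
After 1 step:
- BR = 4·√3
- CS = 2·√65
- EW ≈ 17.06
- QC ≈ 4.14
- SA = 2·√37
After 2 steps:
- ∠ASE = 25.28°
- ∠BCQ = 75°
- ∠BQC = 75°
- ∠BRQ = 90°
- ∠CEW = 9.54°
- ∠CSE = 60.26°
- ∠CWE = 35.46°
- ∠EAS = 34.72°
- ∠ECS = 29.74°
- ∠QBR = 30°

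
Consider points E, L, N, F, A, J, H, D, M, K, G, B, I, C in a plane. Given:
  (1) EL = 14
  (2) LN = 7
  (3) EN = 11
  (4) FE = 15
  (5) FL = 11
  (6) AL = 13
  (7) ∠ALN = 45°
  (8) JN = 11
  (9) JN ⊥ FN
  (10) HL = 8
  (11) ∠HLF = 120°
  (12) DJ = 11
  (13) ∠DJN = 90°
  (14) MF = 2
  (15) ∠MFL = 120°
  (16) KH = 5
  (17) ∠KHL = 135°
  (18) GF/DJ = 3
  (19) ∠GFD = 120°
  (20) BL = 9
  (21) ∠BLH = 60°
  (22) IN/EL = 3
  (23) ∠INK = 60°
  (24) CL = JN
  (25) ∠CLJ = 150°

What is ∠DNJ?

Step 1: By the law of cosines on triangle NJD: ND² = 11² + 11² − 2·11·11·cos(90°) = 242, so ND = 11·√2.
Step 2: By the inverse law of cosines on triangle DNJ: cos(∠DNJ) = ((11·√2)² + 11² − 11²) / (2·11·√2·11) = 242/342.24 = 0.7071, so ∠DNJ = 45°.

Therefore, the measure of angle ∠DNJ = 45°.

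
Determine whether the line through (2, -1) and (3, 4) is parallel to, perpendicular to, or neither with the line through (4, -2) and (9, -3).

Slope of line 1: m1 = (4 - -1)/(3 - 2) = 5/1 = 5
Slope of line 2: m2 = (-3 - -2)/(9 - 4) = -1/5 = -1/5
m1 * m2 = (5) * (-1/5) = -1 = -1, so the lines are perpendicular.

Perpendicular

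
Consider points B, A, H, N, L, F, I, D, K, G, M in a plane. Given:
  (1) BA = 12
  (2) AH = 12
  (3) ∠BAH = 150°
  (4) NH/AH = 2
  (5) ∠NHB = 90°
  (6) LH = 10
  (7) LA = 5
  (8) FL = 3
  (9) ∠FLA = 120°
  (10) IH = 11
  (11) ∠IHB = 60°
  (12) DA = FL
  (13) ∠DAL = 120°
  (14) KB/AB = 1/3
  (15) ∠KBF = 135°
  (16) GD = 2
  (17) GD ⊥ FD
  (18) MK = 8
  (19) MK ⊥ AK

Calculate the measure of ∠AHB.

Step 1: By the law of cosines on triangle HAB: HB² = 12² + 12² − 2·12·12·cos(150°) = 537.42, so HB ≈ 23.18.
Step 2: By the inverse law of cosines on triangle AHB: cos(∠AHB) = (12² + 23.18² − 12²) / (2·12·23.18) = 537.42/556.37 = 0.9659, so ∠AHB = 15°.

Therefore, the measure of angle ∠AHB = 15°.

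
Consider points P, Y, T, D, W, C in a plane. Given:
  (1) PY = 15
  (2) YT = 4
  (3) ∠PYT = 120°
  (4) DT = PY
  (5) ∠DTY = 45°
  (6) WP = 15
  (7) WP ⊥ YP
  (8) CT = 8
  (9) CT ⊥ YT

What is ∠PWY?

Step 1: By the law of cosines on triangle WPY: WY² = 15² + 15² − 2·15·15·cos(90°) = 450, so WY = 15·√2.
Step 2: By the inverse law of cosines on triangle PWY: cos(∠PWY) = (15² + (15·√2)² − 15²) / (2·15·15·√2) = 450/636.4 = 0.7071, so ∠PWY = 45°.

Therefore, the measure of angle ∠PWY = 45°.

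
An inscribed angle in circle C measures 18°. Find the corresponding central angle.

By the inscribed angle theorem, the central angle is twice the inscribed angle.
Central angle = 2 × 18° = 36°

36°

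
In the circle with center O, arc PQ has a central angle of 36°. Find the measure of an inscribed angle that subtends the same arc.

By the inscribed angle theorem, the inscribed angle is half the central angle.
Inscribed angle = 36° / 2 = 18°

18°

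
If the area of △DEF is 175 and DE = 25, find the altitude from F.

Area = (1/2) * base * height
height = 2 * Area / base
height = 2 * 175 / 25
height = 350 / 25
height = 14

14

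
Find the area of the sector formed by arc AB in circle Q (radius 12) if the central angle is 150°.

Sector area = πr² × θ/360
= π × 12² × 5/12
= π × 144 × 5/12
= 60*pi

60*pi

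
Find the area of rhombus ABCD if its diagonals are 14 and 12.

Area of a rhombus = (d1 * d2) / 2
Area = (14 * 12) / 2
Area = 168 / 2
Area = 84

84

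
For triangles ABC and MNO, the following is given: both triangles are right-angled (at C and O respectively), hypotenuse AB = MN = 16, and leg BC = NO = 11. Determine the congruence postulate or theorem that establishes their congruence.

The given information provides:
both triangles are right-angled (at C and O respectively), hypotenuse AB = MN = 16, and leg BC = NO = 11
This matches the HL congruence theorem.
The hypotenuse and one leg of two right triangles are equal (Hypotenuse-Leg).

HL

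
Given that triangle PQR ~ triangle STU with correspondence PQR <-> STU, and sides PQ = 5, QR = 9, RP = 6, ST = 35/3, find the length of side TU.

k = 35/3/5 = 7/3. TU = 7/3 * 9 = 21.

21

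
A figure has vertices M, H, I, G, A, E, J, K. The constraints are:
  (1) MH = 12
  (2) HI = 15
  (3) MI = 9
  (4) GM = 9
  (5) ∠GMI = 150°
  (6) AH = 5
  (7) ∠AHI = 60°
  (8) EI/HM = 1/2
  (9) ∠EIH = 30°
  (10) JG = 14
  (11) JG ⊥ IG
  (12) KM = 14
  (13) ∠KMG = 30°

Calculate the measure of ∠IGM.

Step 1: By the law of cosines on triangle GMI: GI² = 9² + 9² − 2·9·9·cos(150°) = 302.3, so GI ≈ 17.39.
Step 2: By the inverse law of cosines on triangle IGM: cos(∠IGM) = (17.39² + 9² − 9²) / (2·17.39·9) = 302.3/312.96 = 0.9659, so ∠IGM = 15°.

Therefore, the measure of angle ∠IGM = 15°.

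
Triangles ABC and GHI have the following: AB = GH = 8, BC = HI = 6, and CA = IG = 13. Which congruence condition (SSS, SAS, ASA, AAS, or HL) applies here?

The given information provides:
AB = GH = 8, BC = HI = 6, and CA = IG = 13
This matches the SSS congruence theorem.
All three pairs of corresponding sides are equal (Side-Side-Side).

SSS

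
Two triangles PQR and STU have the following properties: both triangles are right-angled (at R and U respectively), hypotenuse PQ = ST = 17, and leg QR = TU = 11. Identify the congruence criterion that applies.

The given information matches HL: The hypotenuse and one leg of two right triangles are equal (Hypotenuse-Leg).

HL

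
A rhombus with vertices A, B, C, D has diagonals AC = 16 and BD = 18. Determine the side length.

Half-diagonals are 8 and 9. side = sqrt(8^2 + 9^2) = sqrt(145)

sqrt(145)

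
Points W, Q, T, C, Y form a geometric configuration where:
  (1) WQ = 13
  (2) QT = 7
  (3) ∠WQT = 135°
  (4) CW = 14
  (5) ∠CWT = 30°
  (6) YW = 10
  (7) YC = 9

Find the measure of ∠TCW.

Step 1: By the law of cosines on triangle TQW: TW² = 7² + 13² − 2·7·13·cos(135°) = 346.69, so TW ≈ 18.62.
Step 2: By the law of cosines on triangle CWT: CT² = 14² + 18.62² − 2·14·18.62·cos(30°) = 91.19, so CT ≈ 9.55.
Step 3: By the inverse law of cosines on triangle TCW: cos(∠TCW) = (9.55² + 14² − 18.62²) / (2·9.55·14) = -59.5/267.38 = -0.2225, so ∠TCW = 102.86°.

Therefore, the measure of angle ∠TCW = 102.86°.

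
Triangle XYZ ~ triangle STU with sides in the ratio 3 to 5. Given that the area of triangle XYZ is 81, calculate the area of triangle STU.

The ratio of areas of similar triangles = (side ratio)^2.
Side ratio = 3:5, so area ratio = 9:25.
Area of STU / Area of XYZ = 25/9
Area of STU = 81 * 25/9 = 225

225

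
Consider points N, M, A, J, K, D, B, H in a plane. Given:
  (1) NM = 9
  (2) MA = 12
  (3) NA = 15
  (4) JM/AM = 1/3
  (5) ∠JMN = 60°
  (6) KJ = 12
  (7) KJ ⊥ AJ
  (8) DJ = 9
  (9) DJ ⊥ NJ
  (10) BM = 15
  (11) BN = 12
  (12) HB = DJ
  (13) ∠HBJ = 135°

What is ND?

From the given relations: JM = 1/3·AM = 1/3·12 = 4.
Step 1: By the law of cosines on triangle JMN: JN² = 4² + 9² − 2·4·9·cos(60°) = 61, so JN = √61.
Step 2: By the law of cosines on triangle NJD: ND² = √61² + 9² − 2·√61·9·cos(90°) = 142, so ND = √142.

Therefore, the length of ND = √142.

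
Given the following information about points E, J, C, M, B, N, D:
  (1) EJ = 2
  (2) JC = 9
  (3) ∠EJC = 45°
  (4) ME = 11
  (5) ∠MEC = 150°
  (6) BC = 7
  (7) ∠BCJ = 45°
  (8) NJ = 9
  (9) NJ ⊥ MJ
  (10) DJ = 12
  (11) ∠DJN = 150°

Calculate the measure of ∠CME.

Step 1: By the law of cosines on triangle EJC: EC² = 2² + 9² − 2·2·9·cos(45°) = 59.54, so EC ≈ 7.72.
Step 2: By the law of cosines on triangle MEC: MC² = 11² + 7.72² − 2·11·7.72·cos(150°) = 327.56, so MC ≈ 18.1.
Step 3: By the inverse law of cosines on triangle CME: cos(∠CME) = (18.1² + 11² − 7.72²) / (2·18.1·11) = 389.02/398.17 = 0.977, so ∠CME = 12.31°.

Therefore, the measure of angle ∠CME = 12.31°.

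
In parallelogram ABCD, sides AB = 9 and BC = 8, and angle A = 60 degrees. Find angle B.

Opposite sides of a parallelogram are parallel, so consecutive angles form co-interior angles on a transversal.
Co-interior angles sum to 180°, giving angle B = 180 - 60 = 120 degrees.

120 degrees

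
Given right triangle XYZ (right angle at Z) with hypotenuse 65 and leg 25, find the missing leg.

Rearranging the Pythagorean theorem to solve for the unknown leg:
leg^2 = hypotenuse^2 - known_leg^2 = 4225 - 625 = 3600
leg = sqrt(3600) = 60.

60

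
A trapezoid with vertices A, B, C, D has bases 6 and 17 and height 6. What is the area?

A trapezoid's area equals the midsegment times the height.
The midsegment is (6 + 17) / 2 = 23/2.
Area = 23/2 * 6 = 69.

69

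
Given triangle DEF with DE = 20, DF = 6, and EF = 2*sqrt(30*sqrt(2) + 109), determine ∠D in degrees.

By the inverse law of cosines: cos(D) = (DE² + DF² - EF²) / (2 × DE × DF)
cos(D) = (20² + 6² - (2*sqrt(30*sqrt(2) + 109))²) / (2 × 20 × 6)
cos(D) = (400 + 36 - (120*sqrt(2) + 436)) / 240
cos(D) = -sqrt(2)/2
D = arccos(-sqrt(2)/2) = 135°

135°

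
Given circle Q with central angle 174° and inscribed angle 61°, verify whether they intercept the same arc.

By the inscribed angle theorem, the inscribed angle for a central angle of 174° should be 174° / 2 = 87°.
The given inscribed angle is 61°, which does not equal 87°.
Therefore, no, they do not correspond to the same arc.

No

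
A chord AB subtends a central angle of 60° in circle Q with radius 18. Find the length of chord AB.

Chord = 2(18) sin(30°) = 18

18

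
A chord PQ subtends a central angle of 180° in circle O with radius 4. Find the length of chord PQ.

Chord = 2(4) sin(90°) = 8

8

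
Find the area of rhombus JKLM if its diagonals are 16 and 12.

Area = (16 * 12) / 2 = 192 / 2 = 96

96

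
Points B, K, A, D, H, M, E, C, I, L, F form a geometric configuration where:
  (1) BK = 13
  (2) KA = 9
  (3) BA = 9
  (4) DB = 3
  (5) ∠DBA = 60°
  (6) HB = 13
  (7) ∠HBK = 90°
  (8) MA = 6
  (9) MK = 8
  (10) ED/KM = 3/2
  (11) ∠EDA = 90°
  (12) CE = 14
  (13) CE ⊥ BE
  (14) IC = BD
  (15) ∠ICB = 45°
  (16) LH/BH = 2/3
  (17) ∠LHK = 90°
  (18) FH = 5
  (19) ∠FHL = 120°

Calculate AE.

From the given relations: ED = 3/2·KM = 3/2·8 = 12.
Step 1: By the law of cosines on triangle DBA: DA² = 3² + 9² − 2·3·9·cos(60°) = 63, so DA = 3·√7.
Step 2: By the law of cosines on triangle ADE: AE² = (3·√7)² + 12² − 2·3·√7·12·cos(90°) = 207, so AE = 3·√23.

Therefore, the length of AE = 3·√23.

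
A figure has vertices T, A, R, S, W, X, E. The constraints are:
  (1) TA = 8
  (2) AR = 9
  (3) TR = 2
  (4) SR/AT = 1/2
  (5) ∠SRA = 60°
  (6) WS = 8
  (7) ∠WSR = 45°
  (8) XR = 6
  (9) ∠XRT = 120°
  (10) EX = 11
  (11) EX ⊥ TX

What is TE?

Step 1: By the law of cosines on triangle XRT: XT² = 6² + 2² − 2·6·2·cos(120°) = 52, so XT = 2·√13.
Step 2: By the law of cosines on triangle TXE: TE² = (2·√13)² + 11² − 2·2·√13·11·cos(90°) = 173, so TE = √173.

Therefore, the length of TE = √173.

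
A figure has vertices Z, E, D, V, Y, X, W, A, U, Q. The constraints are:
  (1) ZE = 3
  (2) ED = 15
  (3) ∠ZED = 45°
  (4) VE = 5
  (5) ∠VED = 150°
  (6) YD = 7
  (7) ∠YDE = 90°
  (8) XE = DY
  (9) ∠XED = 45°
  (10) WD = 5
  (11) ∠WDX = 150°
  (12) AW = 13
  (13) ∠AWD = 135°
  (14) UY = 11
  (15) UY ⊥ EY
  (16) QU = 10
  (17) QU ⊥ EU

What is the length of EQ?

Step 1: By the law of cosines on triangle EDY: EY² = 15² + 7² − 2·15·7·cos(90°) = 274, so EY ≈ 16.55.
Step 2: By the law of cosines on triangle UYE: UE² = 11² + 16.55² − 2·11·16.55·cos(90°) = 395, so UE ≈ 19.87.
Step 3: By the law of cosines on triangle EUQ: EQ² = 19.87² + 10² − 2·19.87·10·cos(90°) = 495, so EQ = 3·√55.

Therefore, the length of EQ = 3·√55.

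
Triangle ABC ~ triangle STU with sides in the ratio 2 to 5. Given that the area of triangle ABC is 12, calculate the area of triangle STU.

For similar figures, the area ratio equals the square of the side ratio.
Side ratio (ABC to STU) = 2:5, so area ratio = 2^2:5^2 = 4:25.
If the area of ABC is 12, then the area of STU = 12 * (25/4) = 75.

75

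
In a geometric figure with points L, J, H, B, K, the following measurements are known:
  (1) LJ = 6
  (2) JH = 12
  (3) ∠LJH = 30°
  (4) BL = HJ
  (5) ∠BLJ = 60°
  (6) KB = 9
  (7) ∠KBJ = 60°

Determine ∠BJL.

From the given relations: BL = HJ = 12.
Step 1: By the law of cosines on triangle JLB: JB² = 6² + 12² − 2·6·12·cos(60°) = 108, so JB = 6·√3.
Step 2: By the inverse law of cosines on triangle BJL: cos(∠BJL) = ((6·√3)² + 6² − 12²) / (2·6·√3·6) = 0/124.71 = 0, so ∠BJL = 90°.

Therefore, the measure of angle ∠BJL = 90°.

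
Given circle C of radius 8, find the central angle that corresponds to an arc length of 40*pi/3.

The full circumference is 2πr = 16*pi.
The arc is 40*pi/3 / 16*pi = 5/6 of the full circle.
So the central angle = 5/6 × 360° = 300°.

300°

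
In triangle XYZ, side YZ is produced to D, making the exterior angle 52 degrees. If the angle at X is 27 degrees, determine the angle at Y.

angle Y = 52 - 27 = 25 degrees (exterior angle theorem).

25 degrees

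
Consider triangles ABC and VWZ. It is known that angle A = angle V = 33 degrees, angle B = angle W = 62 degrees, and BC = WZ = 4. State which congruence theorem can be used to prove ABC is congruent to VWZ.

Consider the given information: angle A = angle V = 33 degrees, angle B = angle W = 62 degrees, and BC = WZ = 4
This is not SAS or ASA: SAS requires two sides and the included angle between them. ASA requires two angles and the side between them.
The correct criterion is AAS. Two pairs of corresponding angles and a non-included side are equal (Angle-Angle-Side).

AAS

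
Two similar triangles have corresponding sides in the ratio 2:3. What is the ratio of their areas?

The ratio of areas of similar triangles equals the square of the side ratio.
Side ratio = 2:3
Area ratio = (2/3)^2 = 4/9 = 4:9

4:9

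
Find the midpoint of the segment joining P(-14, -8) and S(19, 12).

The midpoint is the average of the coordinates:
x: (-14 + 19)/2 = 5/2
y: (-8 + 12)/2 = 2
Midpoint = (5/2, 2)

(5/2, 2)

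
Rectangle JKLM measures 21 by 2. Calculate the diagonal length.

A rectangle's diagonal splits it into two right triangles, with the diagonal as the hypotenuse.
By the Pythagorean theorem, d^2 = 21^2 + 2^2 = 445.
Therefore d = sqrt(445).

sqrt(445)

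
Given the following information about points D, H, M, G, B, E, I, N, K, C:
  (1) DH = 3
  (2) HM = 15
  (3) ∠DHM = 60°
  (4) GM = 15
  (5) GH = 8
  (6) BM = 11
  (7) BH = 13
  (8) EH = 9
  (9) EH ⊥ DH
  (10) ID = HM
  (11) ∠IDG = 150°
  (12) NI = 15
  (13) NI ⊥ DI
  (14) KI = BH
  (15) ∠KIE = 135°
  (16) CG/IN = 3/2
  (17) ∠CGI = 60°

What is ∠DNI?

From the given relations: ID = HM = 15.
Step 1: By the law of cosines on triangle NID: ND² = 15² + 15² − 2·15·15·cos(90°) = 450, so ND = 15·√2.
Step 2: By the inverse law of cosines on triangle DNI: cos(∠DNI) = ((15·√2)² + 15² − 15²) / (2·15·√2·15) = 450/636.4 = 0.7071, so ∠DNI = 45°.

Therefore, the measure of angle ∠DNI = 45°.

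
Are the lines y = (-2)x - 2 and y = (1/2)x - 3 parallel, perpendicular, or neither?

Slope of line 1: m1 = -2
Slope of line 2: m2 = 1/2
Two lines are perpendicular when the product of their slopes is -1 (negative reciprocals).
m1 * m2 = (-2) * (1/2) = -1, confirming perpendicularity.

Perpendicular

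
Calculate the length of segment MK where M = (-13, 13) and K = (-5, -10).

The horizontal distance is |-5 - -13| = 8 and the vertical distance is |-10 - 13| = 23.
By the Pythagorean theorem, d = sqrt(8^2 + 23^2) = sqrt(593).

sqrt(593)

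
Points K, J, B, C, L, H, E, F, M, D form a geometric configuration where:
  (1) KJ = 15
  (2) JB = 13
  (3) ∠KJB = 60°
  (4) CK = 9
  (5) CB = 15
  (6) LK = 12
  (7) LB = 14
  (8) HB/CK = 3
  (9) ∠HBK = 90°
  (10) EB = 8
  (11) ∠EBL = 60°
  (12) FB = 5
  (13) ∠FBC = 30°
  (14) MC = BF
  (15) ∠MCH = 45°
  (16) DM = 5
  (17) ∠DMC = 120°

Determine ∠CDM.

From the given relations: MC = BF = 5.
Step 1: By the law of cosines on triangle DMC: DC² = 5² + 5² − 2·5·5·cos(120°) = 75, so DC = 5·√3.
Step 2: By the inverse law of cosines on triangle CDM: cos(∠CDM) = ((5·√3)² + 5² − 5²) / (2·5·√3·5) = 75/86.6 = 0.866, so ∠CDM = 30°.

Therefore, the measure of angle ∠CDM = 30°.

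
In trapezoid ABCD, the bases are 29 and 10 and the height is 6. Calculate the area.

Area = (29 + 10) * 6 / 2 = 234 / 2 = 117

117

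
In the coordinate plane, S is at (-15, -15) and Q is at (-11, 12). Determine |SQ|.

d = sqrt((4)^2 + (27)^2) = sqrt(745)

sqrt(745)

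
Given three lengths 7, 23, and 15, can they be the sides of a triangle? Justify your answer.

The longest side is 23. The other two sides sum to 7 + 15 = 22.
Since 22 ≤ 23, the two shorter sides cannot reach around to close the triangle.

No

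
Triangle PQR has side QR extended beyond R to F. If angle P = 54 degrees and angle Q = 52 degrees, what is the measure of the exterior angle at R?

By the exterior angle theorem, an exterior angle of a triangle equals the sum of the two remote interior angles.
Exterior angle = angle P + angle Q
Exterior angle = 54 + 52 = 106 degrees

106 degrees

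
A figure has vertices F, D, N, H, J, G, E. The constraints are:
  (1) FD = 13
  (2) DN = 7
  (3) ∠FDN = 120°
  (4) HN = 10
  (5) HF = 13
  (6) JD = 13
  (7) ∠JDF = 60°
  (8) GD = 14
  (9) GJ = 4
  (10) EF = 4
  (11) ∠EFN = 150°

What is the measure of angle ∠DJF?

Step 1: By the law of cosines on triangle JDF: JF² = 13² + 13² − 2·13·13·cos(60°) = 169, so JF = 13.
Step 2: By the inverse law of cosines on triangle DJF: cos(∠DJF) = (13² + 13² − 13²) / (2·13·13) = 169/338 = 0.5, so ∠DJF = 60°.

Therefore, the measure of angle ∠DJF = 60°.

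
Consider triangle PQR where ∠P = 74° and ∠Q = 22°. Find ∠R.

By the triangle angle sum property, the three interior angles of any triangle add up to 180°.
We know angle P = 74° and angle Q = 22°, so their sum is 96°.
Therefore angle R = 180° - 96° = 84°.

84 degrees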